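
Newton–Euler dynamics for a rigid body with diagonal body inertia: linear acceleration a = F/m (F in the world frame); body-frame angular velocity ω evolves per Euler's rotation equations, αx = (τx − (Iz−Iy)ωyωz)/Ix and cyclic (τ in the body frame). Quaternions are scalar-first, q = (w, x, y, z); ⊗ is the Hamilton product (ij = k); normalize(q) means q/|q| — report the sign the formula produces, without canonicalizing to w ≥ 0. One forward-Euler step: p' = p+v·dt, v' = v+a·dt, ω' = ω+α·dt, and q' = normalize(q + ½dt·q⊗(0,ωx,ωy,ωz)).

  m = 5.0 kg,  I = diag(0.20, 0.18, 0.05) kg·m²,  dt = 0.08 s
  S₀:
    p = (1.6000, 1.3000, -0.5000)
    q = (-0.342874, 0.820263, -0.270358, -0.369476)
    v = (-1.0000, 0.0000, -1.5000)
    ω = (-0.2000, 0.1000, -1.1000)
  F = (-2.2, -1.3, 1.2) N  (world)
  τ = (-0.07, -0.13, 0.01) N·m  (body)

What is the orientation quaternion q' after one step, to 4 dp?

2q̇ = q⊗(0,ω) = (-0.2153352, 0.4029162, 0.9418971, 0.4051161)
updated quaternion q' = (-0.3511, 0.8355, -0.2324, -0.3529)

q' = (-0.3511, 0.8355, -0.2324, -0.3529)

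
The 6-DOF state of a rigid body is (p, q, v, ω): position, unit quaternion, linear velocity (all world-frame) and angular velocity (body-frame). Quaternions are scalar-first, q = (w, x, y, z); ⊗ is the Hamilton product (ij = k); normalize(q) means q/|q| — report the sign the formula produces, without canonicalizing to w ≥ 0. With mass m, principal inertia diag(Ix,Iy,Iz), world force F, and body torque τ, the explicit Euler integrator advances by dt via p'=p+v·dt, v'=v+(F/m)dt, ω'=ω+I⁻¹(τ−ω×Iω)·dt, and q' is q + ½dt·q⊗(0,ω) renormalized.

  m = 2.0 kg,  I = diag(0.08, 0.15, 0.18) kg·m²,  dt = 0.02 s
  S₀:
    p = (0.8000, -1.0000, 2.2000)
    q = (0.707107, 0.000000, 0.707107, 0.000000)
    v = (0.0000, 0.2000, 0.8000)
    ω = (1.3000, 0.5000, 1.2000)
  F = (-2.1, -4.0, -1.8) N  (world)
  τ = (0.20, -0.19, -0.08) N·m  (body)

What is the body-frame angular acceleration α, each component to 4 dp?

ω×(Iω) gyroscopic = (0.0180, -0.1560, 0.0455)
(τ − ω×Iω)/I = (2.2750, -0.2267, -0.6972)

α = (2.2750, -0.2267, -0.6972)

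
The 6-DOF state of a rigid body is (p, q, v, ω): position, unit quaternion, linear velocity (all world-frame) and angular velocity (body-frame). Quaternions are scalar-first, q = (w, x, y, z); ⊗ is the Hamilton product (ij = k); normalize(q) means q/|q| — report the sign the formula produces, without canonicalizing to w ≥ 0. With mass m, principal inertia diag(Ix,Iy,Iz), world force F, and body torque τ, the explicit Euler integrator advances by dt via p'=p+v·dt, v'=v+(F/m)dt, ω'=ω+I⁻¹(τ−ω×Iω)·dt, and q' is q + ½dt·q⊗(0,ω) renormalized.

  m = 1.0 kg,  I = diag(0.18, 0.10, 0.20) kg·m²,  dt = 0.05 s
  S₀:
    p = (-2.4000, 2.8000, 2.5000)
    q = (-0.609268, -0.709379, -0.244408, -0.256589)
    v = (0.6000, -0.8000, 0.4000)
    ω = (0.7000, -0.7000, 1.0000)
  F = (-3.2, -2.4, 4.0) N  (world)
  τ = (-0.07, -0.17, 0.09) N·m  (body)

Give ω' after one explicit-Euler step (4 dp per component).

ω' = (0.7000, -0.7780, 1.0127)

α = I⁻¹(τ − ω×Iω) = (0.0000, -1.5600, 0.2540)
new body rate ω' = (0.7000, -0.7780, 1.0127)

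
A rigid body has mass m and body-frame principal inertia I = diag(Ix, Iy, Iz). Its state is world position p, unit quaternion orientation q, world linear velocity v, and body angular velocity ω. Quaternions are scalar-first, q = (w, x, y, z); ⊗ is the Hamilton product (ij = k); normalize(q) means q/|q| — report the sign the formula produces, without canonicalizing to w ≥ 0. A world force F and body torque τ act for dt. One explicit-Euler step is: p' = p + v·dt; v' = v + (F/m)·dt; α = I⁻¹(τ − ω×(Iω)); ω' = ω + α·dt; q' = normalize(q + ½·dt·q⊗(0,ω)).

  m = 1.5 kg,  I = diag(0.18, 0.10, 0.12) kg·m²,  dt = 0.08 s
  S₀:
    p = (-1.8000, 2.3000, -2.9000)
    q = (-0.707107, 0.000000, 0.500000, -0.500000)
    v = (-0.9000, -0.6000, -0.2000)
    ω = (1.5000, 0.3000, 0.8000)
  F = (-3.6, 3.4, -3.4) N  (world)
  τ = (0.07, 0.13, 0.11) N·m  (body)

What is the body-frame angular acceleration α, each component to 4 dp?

α = (0.3622, 0.5800, 1.2167)

ω×(Iω) gyroscopic = (0.0048, 0.0720, -0.0360)
(τ − ω×Iω)/I = (0.3622, 0.5800, 1.2167)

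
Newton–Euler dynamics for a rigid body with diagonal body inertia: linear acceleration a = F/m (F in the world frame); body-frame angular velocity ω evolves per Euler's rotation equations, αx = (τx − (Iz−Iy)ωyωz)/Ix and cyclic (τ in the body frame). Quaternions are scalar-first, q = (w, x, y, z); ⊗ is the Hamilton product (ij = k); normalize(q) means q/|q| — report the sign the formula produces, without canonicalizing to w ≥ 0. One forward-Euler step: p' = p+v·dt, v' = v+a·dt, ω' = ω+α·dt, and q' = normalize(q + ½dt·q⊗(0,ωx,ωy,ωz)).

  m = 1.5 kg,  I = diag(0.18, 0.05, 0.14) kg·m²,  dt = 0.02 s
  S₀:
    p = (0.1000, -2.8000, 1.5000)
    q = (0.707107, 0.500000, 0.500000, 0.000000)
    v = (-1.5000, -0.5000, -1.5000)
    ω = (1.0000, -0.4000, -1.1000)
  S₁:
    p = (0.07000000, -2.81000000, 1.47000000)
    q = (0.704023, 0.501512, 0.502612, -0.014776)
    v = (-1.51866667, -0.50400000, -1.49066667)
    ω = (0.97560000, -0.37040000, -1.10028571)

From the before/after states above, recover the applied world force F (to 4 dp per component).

F = (-1.4000, -0.3000, 0.7000)

v₁ − v₀ = (-0.01866667, -0.00400000, 0.00933333)
m·(v₁−v₀)/dt = (-1.4000, -0.3000, 0.7000)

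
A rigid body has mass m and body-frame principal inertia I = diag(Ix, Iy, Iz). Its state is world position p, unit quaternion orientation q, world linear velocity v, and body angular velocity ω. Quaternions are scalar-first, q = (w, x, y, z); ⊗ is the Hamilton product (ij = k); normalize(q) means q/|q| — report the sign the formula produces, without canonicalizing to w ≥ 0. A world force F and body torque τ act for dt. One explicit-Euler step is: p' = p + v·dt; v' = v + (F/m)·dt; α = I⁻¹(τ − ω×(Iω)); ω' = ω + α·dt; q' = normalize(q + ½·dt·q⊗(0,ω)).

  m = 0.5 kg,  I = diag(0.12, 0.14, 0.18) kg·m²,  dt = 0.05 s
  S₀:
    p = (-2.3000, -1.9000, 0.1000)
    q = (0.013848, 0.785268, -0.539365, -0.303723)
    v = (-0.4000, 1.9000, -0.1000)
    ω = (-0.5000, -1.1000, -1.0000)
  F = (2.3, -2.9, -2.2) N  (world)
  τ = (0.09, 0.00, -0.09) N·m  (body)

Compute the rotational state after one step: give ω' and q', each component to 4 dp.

(τ − ω×Iω)/I = (0.3833, 0.2143, -0.5611)
ω + α·dt = (-0.4808, -1.0893, -1.0281)
q⊗(0,ω) = (-0.5043905, 0.1983457, 0.9218967, -1.1473253)
q' = normalize(q + ½dt·q⊗(0,ω)) = (0.0012, 0.7896, -0.5159, -0.3322)

ω' = (-0.4808, -1.0893, -1.0281)
q' = (0.0012, 0.7896, -0.5159, -0.3322)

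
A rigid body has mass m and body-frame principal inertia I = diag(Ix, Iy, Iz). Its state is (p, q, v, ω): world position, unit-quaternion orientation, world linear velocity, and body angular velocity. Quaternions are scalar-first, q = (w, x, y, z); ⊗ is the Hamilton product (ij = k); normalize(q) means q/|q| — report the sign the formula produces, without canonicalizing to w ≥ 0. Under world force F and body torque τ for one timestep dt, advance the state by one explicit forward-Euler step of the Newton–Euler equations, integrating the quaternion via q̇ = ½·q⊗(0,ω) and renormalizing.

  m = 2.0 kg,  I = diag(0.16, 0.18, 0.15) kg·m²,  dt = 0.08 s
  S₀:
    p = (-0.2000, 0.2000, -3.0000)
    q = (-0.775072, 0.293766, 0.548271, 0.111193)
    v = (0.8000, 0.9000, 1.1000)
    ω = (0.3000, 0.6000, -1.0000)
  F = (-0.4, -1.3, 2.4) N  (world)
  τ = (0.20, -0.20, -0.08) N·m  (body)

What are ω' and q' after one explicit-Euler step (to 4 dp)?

ω' = (0.3910, 0.5124, -1.0446)
q' = (-0.7864, 0.2596, 0.5421, 0.1425)

angular accel α = (1.1375, -1.0944, -0.5573)
new body rate ω' = (0.3910, 0.5124, -1.0446)
Hamilton product q⊗(0,ω) = (-0.3058994, -0.8475084, -0.1379193, 0.7868503)
q' = normalize(q + ½dt·q⊗(0,ω)) = (-0.7864, 0.2596, 0.5421, 0.1425)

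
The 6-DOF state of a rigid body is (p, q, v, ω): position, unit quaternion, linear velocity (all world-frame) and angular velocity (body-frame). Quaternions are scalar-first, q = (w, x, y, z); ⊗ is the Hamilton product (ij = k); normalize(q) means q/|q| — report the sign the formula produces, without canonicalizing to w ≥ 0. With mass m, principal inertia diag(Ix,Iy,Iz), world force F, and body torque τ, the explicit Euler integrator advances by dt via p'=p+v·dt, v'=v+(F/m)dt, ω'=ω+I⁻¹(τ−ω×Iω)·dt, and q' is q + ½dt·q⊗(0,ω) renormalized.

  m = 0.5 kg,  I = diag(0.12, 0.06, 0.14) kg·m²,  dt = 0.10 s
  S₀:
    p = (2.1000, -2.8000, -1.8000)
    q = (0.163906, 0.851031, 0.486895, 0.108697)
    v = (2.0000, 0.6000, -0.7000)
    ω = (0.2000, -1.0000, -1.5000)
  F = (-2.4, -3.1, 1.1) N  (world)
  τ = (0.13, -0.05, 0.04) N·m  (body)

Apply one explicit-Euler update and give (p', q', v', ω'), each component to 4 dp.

(τ − ω×Iω)/I = (0.0833, -0.9333, 0.2000)
new body rate ω' = (0.2083, -1.0933, -1.4800)
2q̇ = q⊗(0,ω) = (0.4797343, -0.5888643, 1.1343799, -1.1942690)
q + ½dt·q⊗(0,ω), renormalized = (0.1871, 0.8182, 0.5414, 0.0488)
a = F/m = (-4.8000, -6.2000, 2.2000)
new position p' = (2.3000, -2.7400, -1.8700)
v' = v + a·dt = (1.5200, -0.0200, -0.4800)

p' = (2.3000, -2.7400, -1.8700)
q' = (0.1871, 0.8182, 0.5414, 0.0488)
v' = (1.5200, -0.0200, -0.4800)
ω' = (0.2083, -1.0933, -1.4800)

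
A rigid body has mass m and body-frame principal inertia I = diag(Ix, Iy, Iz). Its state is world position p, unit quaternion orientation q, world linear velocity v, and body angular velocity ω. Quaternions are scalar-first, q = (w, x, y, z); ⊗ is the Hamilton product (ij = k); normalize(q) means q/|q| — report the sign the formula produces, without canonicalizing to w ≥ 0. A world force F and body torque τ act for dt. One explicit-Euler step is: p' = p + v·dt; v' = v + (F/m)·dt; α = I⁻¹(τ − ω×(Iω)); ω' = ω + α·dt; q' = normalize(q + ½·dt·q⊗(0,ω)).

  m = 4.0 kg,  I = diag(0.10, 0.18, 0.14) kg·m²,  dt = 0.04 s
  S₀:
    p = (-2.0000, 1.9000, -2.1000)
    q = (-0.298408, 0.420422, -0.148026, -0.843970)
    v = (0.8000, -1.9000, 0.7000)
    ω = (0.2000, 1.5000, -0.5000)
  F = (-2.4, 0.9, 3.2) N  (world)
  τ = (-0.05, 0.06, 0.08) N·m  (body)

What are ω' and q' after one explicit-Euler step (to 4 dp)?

ω' = (0.1680, 1.5124, -0.4840)
q' = (-0.3039, 0.4458, -0.1561, -0.8274)

ω×(Iω) gyroscopic = (0.0300, 0.0040, 0.0240)
(τ − ω×Iω)/I = (-0.8000, 0.3111, 0.4000)
ω + α·dt = (0.1680, 1.5124, -0.4840)
Hamilton product q⊗(0,ω) = (-0.2840304, 1.2802864, -0.4061950, 0.8094422)
q + ½dt·q⊗(0,ω), renormalized = (-0.3039, 0.4458, -0.1561, -0.8274)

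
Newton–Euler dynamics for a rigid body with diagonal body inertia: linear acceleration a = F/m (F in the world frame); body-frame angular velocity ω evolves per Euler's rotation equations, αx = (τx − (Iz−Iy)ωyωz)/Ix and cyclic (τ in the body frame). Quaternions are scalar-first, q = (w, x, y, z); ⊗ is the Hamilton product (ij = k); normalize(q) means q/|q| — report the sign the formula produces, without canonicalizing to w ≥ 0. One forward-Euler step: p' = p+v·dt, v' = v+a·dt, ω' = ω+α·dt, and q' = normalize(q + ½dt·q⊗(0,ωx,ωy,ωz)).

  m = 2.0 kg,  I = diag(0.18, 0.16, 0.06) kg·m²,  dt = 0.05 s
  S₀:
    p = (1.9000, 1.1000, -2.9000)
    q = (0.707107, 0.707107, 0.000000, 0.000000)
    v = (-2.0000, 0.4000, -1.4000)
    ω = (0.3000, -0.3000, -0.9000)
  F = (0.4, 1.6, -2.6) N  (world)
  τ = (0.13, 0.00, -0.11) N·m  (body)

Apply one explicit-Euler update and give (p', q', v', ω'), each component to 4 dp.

p' = p + v·dt = (1.8000, 1.1200, -2.9700)
v' = v + a·dt = (-1.9900, 0.4400, -1.4650)
ω×(Iω) gyroscopic = (-0.0270, -0.0324, 0.0018)
α = I⁻¹(τ − ω×Iω) = (0.8722, 0.2025, -1.8633)
ω' = ω + α·dt = (0.3436, -0.2899, -0.9932)
Hamilton product q⊗(0,ω) = (-0.2121321, 0.2121321, 0.4242642, -0.8485284)
q' = normalize(q + ½dt·q⊗(0,ω)) = (0.7016, 0.7122, 0.0106, -0.0212)

p' = (1.8000, 1.1200, -2.9700)
q' = (0.7016, 0.7122, 0.0106, -0.0212)
v' = (-1.9900, 0.4400, -1.4650)
ω' = (0.3436, -0.2899, -0.9932)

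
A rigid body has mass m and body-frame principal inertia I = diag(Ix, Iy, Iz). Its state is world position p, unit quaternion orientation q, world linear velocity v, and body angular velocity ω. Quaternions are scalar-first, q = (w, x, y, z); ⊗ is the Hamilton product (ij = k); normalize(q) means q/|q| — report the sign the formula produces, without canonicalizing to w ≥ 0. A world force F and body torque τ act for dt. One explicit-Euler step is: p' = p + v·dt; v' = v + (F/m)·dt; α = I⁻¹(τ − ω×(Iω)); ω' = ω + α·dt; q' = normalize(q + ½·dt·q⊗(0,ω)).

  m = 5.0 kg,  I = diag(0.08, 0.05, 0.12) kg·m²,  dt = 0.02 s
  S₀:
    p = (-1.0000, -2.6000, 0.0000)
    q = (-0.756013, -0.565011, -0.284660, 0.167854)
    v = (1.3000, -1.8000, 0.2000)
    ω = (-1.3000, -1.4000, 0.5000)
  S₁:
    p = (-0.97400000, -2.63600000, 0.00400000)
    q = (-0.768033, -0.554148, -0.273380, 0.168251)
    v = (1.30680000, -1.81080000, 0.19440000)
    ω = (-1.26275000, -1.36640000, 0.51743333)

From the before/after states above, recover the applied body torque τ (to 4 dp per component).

Δω = ω₁−ω₀ = (0.03725000, 0.03360000, 0.01743333)
precession coupling = (-0.0490, 0.0260, -0.0546)
I·α + gyro = (0.1000, 0.1100, 0.0500)

τ = (0.1000, 0.1100, 0.0500)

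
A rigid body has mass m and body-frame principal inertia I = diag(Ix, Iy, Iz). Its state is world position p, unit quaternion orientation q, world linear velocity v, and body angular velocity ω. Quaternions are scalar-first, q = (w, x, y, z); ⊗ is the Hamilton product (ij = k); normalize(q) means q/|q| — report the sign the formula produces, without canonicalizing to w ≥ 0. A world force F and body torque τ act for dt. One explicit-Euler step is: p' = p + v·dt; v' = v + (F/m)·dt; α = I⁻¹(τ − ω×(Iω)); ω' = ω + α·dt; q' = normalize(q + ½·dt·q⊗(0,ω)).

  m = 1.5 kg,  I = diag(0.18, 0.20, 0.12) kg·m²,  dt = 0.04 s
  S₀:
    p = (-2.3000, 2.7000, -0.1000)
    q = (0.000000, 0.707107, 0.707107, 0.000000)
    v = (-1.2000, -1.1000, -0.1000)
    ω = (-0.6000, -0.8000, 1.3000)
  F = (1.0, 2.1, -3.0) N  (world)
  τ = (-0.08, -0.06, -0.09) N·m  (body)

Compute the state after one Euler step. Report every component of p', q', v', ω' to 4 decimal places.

gyro term ω×Iω = (0.0832, -0.0468, 0.0096)
(τ − ω×Iω)/I = (-0.9067, -0.0660, -0.8300)
ω + α·dt = (-0.6363, -0.8026, 1.2668)
q⊗(0,ω) = (0.9899498, 0.9192391, -0.9192391, -0.1414214)
q + ½dt·q⊗(0,ω), renormalized = (0.0198, 0.7251, 0.6884, -0.0028)
a = F/m = (0.6667, 1.4000, -2.0000)
p' = p + v·dt = (-2.3480, 2.6560, -0.1040)
v + (F/m)dt = (-1.1733, -1.0440, -0.1800)

p' = (-2.3480, 2.6560, -0.1040)
q' = (0.0198, 0.7251, 0.6884, -0.0028)
v' = (-1.1733, -1.0440, -0.1800)
ω' = (-0.6363, -0.8026, 1.2668)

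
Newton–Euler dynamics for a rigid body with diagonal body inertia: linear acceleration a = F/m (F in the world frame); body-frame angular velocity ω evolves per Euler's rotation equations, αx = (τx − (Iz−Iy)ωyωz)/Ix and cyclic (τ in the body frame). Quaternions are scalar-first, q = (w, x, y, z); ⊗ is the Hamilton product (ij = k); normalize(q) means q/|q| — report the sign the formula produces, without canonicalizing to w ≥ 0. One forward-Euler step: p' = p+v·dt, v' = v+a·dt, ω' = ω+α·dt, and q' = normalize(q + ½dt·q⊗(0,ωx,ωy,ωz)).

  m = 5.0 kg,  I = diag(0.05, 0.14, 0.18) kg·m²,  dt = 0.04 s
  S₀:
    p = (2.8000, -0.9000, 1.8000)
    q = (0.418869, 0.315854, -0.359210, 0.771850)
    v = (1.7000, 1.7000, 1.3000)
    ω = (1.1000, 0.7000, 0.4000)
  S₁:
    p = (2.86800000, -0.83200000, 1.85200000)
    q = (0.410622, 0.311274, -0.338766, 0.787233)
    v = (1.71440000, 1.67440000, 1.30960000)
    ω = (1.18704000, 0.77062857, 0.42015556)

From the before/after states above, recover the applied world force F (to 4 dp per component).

F = (1.8000, -3.2000, 1.2000)

Δv = v₁−v₀ = (0.01440000, -0.02560000, 0.00960000)
m·(v₁−v₀)/dt = (1.8000, -3.2000, 1.2000)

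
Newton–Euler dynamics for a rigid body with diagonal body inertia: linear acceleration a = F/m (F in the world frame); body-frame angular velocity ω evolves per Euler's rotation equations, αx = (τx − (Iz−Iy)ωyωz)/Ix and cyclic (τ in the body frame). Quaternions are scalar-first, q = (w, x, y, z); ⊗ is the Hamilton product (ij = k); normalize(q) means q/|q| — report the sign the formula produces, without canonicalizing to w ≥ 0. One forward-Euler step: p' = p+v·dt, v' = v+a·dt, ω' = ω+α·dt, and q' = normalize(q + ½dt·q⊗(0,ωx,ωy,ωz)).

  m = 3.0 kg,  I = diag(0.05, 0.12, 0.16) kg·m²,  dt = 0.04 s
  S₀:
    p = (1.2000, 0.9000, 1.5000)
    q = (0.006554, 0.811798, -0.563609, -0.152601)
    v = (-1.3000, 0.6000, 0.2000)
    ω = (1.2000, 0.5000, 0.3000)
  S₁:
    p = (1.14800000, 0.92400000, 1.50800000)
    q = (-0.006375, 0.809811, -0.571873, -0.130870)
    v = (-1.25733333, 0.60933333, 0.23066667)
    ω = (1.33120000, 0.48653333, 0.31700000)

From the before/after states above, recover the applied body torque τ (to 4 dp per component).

τ = (0.1700, -0.0800, 0.1100)

Δω = ω₁−ω₀ = (0.13120000, -0.01346667, 0.01700000)
applied torque τ = (0.1700, -0.0800, 0.1100)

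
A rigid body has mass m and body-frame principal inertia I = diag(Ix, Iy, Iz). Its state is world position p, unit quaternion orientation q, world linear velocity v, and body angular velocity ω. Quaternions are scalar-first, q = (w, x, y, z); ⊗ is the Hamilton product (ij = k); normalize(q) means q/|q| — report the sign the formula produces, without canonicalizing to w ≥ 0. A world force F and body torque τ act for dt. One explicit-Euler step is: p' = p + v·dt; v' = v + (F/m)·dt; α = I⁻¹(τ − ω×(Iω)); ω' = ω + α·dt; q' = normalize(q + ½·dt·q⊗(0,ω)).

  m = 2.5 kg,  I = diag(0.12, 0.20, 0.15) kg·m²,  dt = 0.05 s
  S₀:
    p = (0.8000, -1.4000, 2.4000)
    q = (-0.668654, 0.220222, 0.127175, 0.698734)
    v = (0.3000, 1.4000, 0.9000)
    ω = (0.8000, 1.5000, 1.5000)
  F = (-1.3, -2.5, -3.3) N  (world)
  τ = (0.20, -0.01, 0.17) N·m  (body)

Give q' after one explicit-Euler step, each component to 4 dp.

Hamilton product q⊗(0,ω) = (-1.4150411, -1.3922617, -0.7743268, -0.7743880)
q + ½dt·q⊗(0,ω), renormalized = (-0.7029, 0.1851, 0.1076, 0.6783)

q' = (-0.7029, 0.1851, 0.1076, 0.6783)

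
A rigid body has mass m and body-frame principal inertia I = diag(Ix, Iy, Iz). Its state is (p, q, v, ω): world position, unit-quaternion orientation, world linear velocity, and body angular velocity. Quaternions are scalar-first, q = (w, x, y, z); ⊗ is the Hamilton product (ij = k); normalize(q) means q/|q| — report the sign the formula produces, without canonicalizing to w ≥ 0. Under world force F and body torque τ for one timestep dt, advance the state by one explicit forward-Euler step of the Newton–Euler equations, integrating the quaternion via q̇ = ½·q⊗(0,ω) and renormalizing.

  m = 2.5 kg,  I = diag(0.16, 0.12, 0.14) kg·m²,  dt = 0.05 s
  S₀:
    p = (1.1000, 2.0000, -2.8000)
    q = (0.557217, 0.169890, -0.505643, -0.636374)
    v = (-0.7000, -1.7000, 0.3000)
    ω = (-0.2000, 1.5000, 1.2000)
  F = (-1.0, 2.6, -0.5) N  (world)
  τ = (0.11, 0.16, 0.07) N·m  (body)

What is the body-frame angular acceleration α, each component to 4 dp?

α = (0.4625, 1.3733, 0.4143)

ω×(Iω) gyroscopic = (0.0360, -0.0048, 0.0120)
α = I⁻¹(τ − ω×Iω) = (0.4625, 1.3733, 0.4143)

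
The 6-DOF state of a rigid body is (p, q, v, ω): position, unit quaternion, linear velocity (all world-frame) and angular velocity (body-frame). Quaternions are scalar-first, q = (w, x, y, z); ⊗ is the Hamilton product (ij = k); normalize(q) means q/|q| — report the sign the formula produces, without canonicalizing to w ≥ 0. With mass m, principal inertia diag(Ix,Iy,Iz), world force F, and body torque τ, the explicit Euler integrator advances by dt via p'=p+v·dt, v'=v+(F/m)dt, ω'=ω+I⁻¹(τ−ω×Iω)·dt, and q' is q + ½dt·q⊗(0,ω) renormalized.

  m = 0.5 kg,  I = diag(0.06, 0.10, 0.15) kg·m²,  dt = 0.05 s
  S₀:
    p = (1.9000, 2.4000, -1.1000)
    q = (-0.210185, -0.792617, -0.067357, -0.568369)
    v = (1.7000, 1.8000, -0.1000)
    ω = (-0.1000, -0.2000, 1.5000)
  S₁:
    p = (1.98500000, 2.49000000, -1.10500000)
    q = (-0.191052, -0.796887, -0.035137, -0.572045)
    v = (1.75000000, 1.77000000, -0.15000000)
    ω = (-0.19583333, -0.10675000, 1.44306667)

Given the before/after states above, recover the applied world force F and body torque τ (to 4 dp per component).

Δω = ω₁−ω₀ = (-0.09583333, 0.09325000, -0.05693333)
τ = I·(Δω/dt) + ω₀×(Iω₀) = (-0.1300, 0.2000, -0.1700)
v₁ − v₀ = (0.05000000, -0.03000000, -0.05000000)
applied force F = (0.5000, -0.3000, -0.5000)

F = (0.5000, -0.3000, -0.5000)
τ = (-0.1300, 0.2000, -0.1700)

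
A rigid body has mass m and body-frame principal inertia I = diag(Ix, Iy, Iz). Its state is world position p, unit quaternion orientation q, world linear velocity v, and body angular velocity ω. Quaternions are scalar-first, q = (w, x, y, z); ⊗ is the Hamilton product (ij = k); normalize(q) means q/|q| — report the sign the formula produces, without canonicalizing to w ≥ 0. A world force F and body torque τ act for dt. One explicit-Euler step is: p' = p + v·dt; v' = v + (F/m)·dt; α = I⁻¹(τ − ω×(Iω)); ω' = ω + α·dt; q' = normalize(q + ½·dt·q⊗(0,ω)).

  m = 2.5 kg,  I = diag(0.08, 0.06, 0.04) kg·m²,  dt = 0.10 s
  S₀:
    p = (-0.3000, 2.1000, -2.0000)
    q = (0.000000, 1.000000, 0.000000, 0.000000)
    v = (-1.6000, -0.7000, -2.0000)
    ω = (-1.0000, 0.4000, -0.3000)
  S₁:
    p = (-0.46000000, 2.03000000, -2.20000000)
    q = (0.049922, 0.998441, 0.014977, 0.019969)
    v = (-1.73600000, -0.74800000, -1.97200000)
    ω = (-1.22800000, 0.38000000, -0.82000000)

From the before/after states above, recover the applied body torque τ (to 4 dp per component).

rate change Δω = (-0.22800000, -0.02000000, -0.52000000)
gyro term ω₀×Iω₀ = (0.0024, 0.0120, 0.0080)
τ = I·(Δω/dt) + ω₀×(Iω₀) = (-0.1800, 0.0000, -0.2000)

τ = (-0.1800, 0.0000, -0.2000)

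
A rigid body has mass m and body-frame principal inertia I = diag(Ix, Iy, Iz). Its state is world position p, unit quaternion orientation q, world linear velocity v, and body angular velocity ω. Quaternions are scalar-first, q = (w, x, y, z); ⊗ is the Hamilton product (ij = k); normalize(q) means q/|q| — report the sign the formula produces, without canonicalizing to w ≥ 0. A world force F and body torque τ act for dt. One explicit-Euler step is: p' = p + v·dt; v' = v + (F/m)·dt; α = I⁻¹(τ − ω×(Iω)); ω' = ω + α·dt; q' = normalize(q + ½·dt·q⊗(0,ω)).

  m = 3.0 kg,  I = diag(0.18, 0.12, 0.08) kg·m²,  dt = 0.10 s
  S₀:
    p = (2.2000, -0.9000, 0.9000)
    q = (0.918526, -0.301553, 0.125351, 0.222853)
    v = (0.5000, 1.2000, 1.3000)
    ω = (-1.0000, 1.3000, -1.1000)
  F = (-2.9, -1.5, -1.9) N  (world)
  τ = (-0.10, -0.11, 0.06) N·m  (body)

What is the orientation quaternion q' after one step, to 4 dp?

q' = (0.9032, -0.3671, 0.1566, 0.1582)

Hamilton product q⊗(0,ω) = (-0.2193710, -1.3461210, 0.6395225, -1.2770465)
q' = normalize(q + ½dt·q⊗(0,ω)) = (0.9032, -0.3671, 0.1566, 0.1582)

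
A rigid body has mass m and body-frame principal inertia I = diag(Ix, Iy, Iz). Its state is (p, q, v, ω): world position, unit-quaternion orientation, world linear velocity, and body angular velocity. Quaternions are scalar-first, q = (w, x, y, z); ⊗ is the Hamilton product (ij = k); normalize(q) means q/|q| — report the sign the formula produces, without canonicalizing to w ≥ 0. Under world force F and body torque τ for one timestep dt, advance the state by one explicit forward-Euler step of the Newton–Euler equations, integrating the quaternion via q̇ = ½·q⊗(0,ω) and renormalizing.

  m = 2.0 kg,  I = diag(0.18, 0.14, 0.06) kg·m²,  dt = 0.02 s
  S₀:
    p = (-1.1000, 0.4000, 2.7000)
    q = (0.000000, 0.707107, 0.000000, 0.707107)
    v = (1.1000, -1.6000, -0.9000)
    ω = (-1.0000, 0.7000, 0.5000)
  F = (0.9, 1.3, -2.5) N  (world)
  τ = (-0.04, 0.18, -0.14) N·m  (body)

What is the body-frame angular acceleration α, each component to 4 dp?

gyro term ω×Iω = (-0.0280, -0.0600, 0.0280)
α = I⁻¹(τ − ω×Iω) = (-0.0667, 1.7143, -2.8000)

α = (-0.0667, 1.7143, -2.8000)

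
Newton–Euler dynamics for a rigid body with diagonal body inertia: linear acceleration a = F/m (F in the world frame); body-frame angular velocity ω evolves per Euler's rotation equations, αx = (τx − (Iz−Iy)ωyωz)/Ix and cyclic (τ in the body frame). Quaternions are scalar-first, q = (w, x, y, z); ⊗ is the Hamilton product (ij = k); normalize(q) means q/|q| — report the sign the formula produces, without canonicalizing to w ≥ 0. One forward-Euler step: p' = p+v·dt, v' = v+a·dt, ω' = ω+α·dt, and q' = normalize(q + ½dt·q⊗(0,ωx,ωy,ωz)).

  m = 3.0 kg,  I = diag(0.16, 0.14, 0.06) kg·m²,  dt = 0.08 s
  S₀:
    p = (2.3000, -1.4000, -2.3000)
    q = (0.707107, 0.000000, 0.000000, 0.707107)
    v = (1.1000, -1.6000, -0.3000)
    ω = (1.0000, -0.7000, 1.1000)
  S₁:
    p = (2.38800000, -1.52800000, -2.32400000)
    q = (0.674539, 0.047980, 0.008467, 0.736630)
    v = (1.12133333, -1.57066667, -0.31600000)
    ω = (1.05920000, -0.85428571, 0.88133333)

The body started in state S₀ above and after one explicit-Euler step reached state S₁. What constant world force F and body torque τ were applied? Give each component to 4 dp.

F = (0.8000, 1.1000, -0.6000)
τ = (0.1800, -0.1600, -0.1500)

ω₁ − ω₀ = (0.05920000, -0.15428571, -0.21866667)
τ = I·(Δω/dt) + ω₀×(Iω₀) = (0.1800, -0.1600, -0.1500)
Δv = v₁−v₀ = (0.02133333, 0.02933333, -0.01600000)
applied force F = (0.8000, 1.1000, -0.6000)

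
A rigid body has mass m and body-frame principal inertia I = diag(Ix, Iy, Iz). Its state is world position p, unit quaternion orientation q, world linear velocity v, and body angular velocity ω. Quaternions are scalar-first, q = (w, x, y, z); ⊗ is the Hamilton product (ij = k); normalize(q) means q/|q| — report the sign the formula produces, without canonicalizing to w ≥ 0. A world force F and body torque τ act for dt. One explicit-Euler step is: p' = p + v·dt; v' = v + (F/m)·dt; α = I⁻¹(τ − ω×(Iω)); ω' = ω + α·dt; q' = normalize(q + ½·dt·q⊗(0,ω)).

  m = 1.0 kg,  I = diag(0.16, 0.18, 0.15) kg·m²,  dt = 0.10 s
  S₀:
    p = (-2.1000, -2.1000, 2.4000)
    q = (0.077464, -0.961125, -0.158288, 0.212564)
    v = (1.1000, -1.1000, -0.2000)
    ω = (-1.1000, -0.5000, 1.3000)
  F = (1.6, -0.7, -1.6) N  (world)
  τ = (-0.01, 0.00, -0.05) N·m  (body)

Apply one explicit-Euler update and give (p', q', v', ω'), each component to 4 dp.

ω×(Iω) gyroscopic = (0.0195, -0.0143, 0.0110)
angular accel α = (-0.1844, 0.0794, -0.4067)
new body rate ω' = (-1.1184, -0.4921, 1.2593)
q⊗(0,ω) = (-1.4127147, -0.1847028, 0.9769101, 0.4071489)
q + ½dt·q⊗(0,ω), renormalized = (0.0068, -0.9666, -0.1090, 0.2320)
p' = p + v·dt = (-1.9900, -2.2100, 2.3800)
v' = v + a·dt = (1.2600, -1.1700, -0.3600)

p' = (-1.9900, -2.2100, 2.3800)
q' = (0.0068, -0.9666, -0.1090, 0.2320)
v' = (1.2600, -1.1700, -0.3600)
ω' = (-1.1184, -0.4921, 1.2593)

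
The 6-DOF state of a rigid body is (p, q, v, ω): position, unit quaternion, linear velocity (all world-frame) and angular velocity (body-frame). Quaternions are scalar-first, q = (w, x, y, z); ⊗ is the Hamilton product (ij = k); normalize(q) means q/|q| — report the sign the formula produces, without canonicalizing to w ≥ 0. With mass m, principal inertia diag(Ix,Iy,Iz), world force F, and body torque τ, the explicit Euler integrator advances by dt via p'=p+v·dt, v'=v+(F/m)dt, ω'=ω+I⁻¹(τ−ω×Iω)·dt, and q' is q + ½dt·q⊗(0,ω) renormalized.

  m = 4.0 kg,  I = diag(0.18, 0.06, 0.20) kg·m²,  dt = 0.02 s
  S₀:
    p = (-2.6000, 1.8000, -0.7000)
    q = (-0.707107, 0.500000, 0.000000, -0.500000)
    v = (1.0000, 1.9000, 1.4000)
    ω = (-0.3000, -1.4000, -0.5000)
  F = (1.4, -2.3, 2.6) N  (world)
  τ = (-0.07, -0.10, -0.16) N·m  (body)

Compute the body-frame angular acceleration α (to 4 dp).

gyro term ω×Iω = (0.0980, -0.0030, -0.0504)
(τ − ω×Iω)/I = (-0.9333, -1.6167, -0.5480)

α = (-0.9333, -1.6167, -0.5480)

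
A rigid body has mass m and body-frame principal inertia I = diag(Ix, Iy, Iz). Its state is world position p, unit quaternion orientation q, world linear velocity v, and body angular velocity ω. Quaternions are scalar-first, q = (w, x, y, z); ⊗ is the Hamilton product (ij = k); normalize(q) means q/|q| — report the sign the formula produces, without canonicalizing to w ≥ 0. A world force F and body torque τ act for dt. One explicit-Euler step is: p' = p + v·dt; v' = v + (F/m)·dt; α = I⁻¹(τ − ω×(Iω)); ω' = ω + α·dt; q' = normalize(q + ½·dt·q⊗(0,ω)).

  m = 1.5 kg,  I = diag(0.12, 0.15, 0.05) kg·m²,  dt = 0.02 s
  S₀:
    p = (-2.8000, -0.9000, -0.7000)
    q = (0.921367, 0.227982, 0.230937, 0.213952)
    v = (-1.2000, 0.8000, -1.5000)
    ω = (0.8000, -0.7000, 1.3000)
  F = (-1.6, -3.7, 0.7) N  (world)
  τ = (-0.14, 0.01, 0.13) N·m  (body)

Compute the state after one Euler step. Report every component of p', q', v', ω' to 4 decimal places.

p' = (-2.8240, -0.8840, -0.7300)
q' = (0.9182, 0.2398, 0.2232, 0.2225)
v' = (-1.2213, 0.7507, -1.4907)
ω' = (0.7615, -0.7084, 1.3587)

p' = p + v·dt = (-2.8240, -0.8840, -0.7300)
v + (F/m)dt = (-1.2213, 0.7507, -1.4907)
precession coupling ω×(Iω) = (0.0910, 0.0728, -0.0168)
α = I⁻¹(τ − ω×Iω) = (-1.9250, -0.4187, 2.9360)
ω + α·dt = (0.7615, -0.7084, 1.3587)
q⊗(0,ω) = (-0.2988673, 1.1870781, -0.7701719, 0.8534401)
q + ½dt·q⊗(0,ω), renormalized = (0.9182, 0.2398, 0.2232, 0.2225)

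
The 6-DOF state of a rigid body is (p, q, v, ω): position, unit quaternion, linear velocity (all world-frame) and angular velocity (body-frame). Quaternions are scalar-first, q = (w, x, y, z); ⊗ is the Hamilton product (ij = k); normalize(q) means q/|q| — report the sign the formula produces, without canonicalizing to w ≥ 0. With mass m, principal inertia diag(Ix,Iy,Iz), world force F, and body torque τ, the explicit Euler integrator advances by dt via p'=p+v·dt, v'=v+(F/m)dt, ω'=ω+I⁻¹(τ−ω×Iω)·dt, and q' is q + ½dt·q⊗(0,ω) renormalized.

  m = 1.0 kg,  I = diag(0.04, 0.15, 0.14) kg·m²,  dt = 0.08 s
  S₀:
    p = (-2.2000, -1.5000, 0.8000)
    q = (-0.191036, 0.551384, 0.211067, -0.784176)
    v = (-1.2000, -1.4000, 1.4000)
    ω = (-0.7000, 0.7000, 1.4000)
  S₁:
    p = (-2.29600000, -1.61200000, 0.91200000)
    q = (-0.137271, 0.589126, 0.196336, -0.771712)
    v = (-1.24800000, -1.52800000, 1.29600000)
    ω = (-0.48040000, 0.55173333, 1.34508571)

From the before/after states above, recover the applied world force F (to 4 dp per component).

velocity change Δv = (-0.04800000, -0.12800000, -0.10400000)
m·(v₁−v₀)/dt = (-0.6000, -1.6000, -1.3000)

F = (-0.6000, -1.6000, -1.3000)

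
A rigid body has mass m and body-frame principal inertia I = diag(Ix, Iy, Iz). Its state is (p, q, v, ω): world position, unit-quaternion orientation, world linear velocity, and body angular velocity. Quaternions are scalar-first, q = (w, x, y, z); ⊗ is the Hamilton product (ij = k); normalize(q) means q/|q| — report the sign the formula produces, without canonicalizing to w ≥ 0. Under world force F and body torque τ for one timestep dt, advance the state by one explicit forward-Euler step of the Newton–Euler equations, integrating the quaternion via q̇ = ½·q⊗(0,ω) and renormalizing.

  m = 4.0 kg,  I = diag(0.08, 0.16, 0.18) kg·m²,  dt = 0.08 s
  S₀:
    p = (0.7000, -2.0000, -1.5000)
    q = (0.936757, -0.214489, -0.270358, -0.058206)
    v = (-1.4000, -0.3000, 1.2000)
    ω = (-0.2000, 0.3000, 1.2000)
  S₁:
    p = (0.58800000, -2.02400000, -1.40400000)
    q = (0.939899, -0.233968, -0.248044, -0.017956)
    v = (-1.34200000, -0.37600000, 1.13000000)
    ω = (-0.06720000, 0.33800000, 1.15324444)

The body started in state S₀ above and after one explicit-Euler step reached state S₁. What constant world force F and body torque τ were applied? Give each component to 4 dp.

v₁ − v₀ = (0.05800000, -0.07600000, -0.07000000)
m·(v₁−v₀)/dt = (2.9000, -3.8000, -3.5000)
Δω = ω₁−ω₀ = (0.13280000, 0.03800000, -0.04675556)
precession coupling = (0.0072, 0.0240, -0.0048)
τ = I·(Δω/dt) + ω₀×(Iω₀) = (0.1400, 0.1000, -0.1100)

F = (2.9000, -3.8000, -3.5000)
τ = (0.1400, 0.1000, -0.1100)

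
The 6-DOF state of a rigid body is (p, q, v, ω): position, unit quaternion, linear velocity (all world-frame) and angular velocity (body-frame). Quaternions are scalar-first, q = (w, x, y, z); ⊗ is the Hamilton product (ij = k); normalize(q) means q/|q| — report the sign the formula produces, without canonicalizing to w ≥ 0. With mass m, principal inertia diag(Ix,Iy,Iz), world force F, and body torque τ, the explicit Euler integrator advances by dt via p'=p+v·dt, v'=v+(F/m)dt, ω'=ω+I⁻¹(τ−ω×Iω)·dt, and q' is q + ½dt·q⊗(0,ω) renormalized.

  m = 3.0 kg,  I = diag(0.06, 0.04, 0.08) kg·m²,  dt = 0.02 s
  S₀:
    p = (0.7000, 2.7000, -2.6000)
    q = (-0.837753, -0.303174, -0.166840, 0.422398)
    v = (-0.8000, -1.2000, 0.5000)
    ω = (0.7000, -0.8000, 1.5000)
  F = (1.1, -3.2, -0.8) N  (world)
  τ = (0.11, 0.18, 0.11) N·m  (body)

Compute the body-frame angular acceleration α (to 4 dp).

precession coupling ω×(Iω) = (-0.0480, -0.0210, 0.0112)
(τ − ω×Iω)/I = (2.6333, 5.0250, 1.2350)

α = (2.6333, 5.0250, 1.2350)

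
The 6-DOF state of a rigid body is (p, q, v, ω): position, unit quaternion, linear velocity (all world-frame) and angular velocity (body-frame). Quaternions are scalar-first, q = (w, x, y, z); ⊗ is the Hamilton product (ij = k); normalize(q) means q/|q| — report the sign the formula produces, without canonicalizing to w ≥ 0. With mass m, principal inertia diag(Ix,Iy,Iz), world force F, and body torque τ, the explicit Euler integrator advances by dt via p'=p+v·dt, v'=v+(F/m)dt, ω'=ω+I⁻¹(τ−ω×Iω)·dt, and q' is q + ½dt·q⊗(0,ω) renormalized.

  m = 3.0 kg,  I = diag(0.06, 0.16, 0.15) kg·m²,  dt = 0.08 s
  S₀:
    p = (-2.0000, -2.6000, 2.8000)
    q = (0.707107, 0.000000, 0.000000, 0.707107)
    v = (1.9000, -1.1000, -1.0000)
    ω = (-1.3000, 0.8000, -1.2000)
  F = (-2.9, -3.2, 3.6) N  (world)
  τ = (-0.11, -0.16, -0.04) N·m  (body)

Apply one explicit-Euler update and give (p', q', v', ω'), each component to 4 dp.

a = F/m = (-0.9667, -1.0667, 1.2000)
p + v·dt = (-1.8480, -2.6880, 2.7200)
new velocity v' = (1.8227, -1.1853, -0.9040)
α = I⁻¹(τ − ω×Iω) = (-1.9933, -0.1225, 0.4267)
ω' = ω + α·dt = (-1.4595, 0.7902, -1.1659)
2q̇ = q⊗(0,ω) = (0.8485284, -1.4849247, -0.3535535, -0.8485284)
q' = normalize(q + ½dt·q⊗(0,ω)) = (0.7388, -0.0592, -0.0141, 0.6711)

p' = (-1.8480, -2.6880, 2.7200)
q' = (0.7388, -0.0592, -0.0141, 0.6711)
v' = (1.8227, -1.1853, -0.9040)
ω' = (-1.4595, 0.7902, -1.1659)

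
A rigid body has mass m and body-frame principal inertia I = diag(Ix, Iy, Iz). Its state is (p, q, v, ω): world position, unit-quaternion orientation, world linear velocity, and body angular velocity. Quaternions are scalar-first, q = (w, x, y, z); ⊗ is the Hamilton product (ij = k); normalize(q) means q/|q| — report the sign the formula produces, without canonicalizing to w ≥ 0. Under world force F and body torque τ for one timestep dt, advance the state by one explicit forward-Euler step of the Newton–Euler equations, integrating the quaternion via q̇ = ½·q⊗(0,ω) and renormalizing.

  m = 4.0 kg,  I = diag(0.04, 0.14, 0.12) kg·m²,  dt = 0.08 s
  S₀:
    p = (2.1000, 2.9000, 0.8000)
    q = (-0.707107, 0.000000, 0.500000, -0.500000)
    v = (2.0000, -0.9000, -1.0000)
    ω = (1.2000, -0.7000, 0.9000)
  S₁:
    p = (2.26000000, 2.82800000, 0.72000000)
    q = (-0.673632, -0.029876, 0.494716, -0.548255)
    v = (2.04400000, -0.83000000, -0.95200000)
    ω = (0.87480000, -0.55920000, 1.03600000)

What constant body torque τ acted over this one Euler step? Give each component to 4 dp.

ω₁ − ω₀ = (-0.32520000, 0.14080000, 0.13600000)
I·α + gyro = (-0.1500, 0.1600, 0.1200)

τ = (-0.1500, 0.1600, 0.1200)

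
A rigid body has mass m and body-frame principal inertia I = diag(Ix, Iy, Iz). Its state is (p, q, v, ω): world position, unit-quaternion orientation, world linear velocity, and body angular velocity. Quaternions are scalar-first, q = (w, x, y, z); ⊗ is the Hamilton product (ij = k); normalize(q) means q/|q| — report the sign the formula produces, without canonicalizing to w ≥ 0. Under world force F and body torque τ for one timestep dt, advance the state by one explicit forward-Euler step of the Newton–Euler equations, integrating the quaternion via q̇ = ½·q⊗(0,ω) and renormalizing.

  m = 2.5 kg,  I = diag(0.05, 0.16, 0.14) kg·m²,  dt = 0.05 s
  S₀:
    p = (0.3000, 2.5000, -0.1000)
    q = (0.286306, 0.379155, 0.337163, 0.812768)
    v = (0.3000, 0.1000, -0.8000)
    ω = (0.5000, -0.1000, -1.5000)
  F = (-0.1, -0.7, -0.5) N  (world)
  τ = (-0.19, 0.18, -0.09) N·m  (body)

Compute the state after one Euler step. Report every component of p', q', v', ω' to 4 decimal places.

p' = (0.3150, 2.5050, -0.1400)
q' = (0.3126, 0.3718, 0.3605, 0.7962)
v' = (0.2980, 0.0860, -0.8100)
ω' = (0.3130, -0.0648, -1.5302)

(τ − ω×Iω)/I = (-3.7400, 0.7031, -0.6036)
ω' = ω + α·dt = (0.3130, -0.0648, -1.5302)
Hamilton product q⊗(0,ω) = (1.0632908, -0.2813147, 0.9464859, -0.6359560)
q + ½dt·q⊗(0,ω), renormalized = (0.3126, 0.3718, 0.3605, 0.7962)
p + v·dt = (0.3150, 2.5050, -0.1400)
v + (F/m)dt = (0.2980, 0.0860, -0.8100)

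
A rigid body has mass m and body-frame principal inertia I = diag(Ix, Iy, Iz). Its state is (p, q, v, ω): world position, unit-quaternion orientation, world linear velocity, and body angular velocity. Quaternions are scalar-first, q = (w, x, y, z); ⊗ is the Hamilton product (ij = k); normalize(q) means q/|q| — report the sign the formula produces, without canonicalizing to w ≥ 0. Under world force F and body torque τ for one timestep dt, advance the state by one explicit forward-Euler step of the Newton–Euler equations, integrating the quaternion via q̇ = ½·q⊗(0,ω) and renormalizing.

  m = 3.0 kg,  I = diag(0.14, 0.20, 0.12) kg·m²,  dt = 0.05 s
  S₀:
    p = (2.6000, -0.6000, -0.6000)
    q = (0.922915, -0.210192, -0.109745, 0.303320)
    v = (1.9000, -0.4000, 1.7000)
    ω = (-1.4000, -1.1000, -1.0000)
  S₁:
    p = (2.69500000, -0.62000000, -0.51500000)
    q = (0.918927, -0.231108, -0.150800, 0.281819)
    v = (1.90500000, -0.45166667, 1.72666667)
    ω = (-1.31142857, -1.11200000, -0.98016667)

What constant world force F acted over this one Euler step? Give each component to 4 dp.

velocity change Δv = (0.00500000, -0.05166667, 0.02666667)
F = m·Δv/dt = (0.3000, -3.1000, 1.6000)

F = (0.3000, -3.1000, 1.6000)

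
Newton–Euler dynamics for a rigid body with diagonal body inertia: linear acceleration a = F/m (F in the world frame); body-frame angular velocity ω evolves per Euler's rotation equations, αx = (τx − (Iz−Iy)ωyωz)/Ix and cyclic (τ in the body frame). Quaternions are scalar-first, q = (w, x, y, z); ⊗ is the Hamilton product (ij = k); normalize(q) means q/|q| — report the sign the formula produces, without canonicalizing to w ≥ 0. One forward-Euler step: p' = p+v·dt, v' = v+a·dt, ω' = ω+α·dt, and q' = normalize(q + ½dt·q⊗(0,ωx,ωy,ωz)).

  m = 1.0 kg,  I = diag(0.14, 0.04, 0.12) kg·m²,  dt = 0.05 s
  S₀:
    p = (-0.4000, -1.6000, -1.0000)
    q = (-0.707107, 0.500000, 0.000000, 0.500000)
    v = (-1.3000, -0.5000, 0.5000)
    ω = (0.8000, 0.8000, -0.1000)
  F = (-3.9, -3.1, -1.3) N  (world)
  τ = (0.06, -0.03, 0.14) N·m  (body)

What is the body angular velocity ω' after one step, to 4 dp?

ω×(Iω) gyroscopic = (-0.0064, -0.0016, -0.0640)
α = I⁻¹(τ − ω×Iω) = (0.4743, -0.7100, 1.7000)
new body rate ω' = (0.8237, 0.7645, -0.0150)

ω' = (0.8237, 0.7645, -0.0150)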